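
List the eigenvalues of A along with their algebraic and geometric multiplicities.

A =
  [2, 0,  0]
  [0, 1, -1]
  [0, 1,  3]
λ = 2: alg = 3, geom = 2

Step 1 — factor the characteristic polynomial to read off the algebraic multiplicities:
  χ_A(x) = (x - 2)^3

Step 2 — compute geometric multiplicities via the rank-nullity identity g(λ) = n − rank(A − λI):
  rank(A − (2)·I) = 1, so dim ker(A − (2)·I) = n − 1 = 2

Summary:
  λ = 2: algebraic multiplicity = 3, geometric multiplicity = 2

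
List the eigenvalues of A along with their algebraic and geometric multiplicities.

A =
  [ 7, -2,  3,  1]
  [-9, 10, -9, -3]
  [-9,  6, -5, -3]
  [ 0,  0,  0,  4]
λ = 4: alg = 4, geom = 3

Step 1 — factor the characteristic polynomial to read off the algebraic multiplicities:
  χ_A(x) = (x - 4)^4

Step 2 — compute geometric multiplicities via the rank-nullity identity g(λ) = n − rank(A − λI):
  rank(A − (4)·I) = 1, so dim ker(A − (4)·I) = n − 1 = 3

Summary:
  λ = 4: algebraic multiplicity = 4, geometric multiplicity = 3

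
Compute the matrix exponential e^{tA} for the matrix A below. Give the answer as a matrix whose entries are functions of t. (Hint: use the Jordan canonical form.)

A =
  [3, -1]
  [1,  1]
e^{tA} =
  [t*exp(2*t) + exp(2*t), -t*exp(2*t)]
  [t*exp(2*t), -t*exp(2*t) + exp(2*t)]

Strategy: write A = P · J · P⁻¹ where J is a Jordan canonical form, so e^{tA} = P · e^{tJ} · P⁻¹, and e^{tJ} can be computed block-by-block.

A has Jordan form
J =
  [2, 1]
  [0, 2]
(up to reordering of blocks).

Per-block formulas:
  For a 2×2 Jordan block J_2(2): exp(t · J_2(2)) = e^(2t)·(I + t·N), where N is the 2×2 nilpotent shift.

After assembling e^{tJ} and conjugating by P, we get:

e^{tA} =
  [t*exp(2*t) + exp(2*t), -t*exp(2*t)]
  [t*exp(2*t), -t*exp(2*t) + exp(2*t)]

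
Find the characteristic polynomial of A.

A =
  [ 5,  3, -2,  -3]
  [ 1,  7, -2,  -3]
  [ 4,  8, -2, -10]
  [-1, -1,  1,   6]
x^4 - 16*x^3 + 96*x^2 - 256*x + 256

Expanding det(x·I − A) (e.g. by cofactor expansion or by noting that A is similar to its Jordan form J, which has the same characteristic polynomial as A) gives
  χ_A(x) = x^4 - 16*x^3 + 96*x^2 - 256*x + 256
which factors as (x - 4)^4. The eigenvalues (with algebraic multiplicities) are λ = 4 with multiplicity 4.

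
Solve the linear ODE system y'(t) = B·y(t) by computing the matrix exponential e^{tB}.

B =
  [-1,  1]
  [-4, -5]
e^{tB} =
  [2*t*exp(-3*t) + exp(-3*t), t*exp(-3*t)]
  [-4*t*exp(-3*t), -2*t*exp(-3*t) + exp(-3*t)]

Strategy: write B = P · J · P⁻¹ where J is a Jordan canonical form, so e^{tB} = P · e^{tJ} · P⁻¹, and e^{tJ} can be computed block-by-block.

B has Jordan form
J =
  [-3,  1]
  [ 0, -3]
(up to reordering of blocks).

Per-block formulas:
  For a 2×2 Jordan block J_2(-3): exp(t · J_2(-3)) = e^(-3t)·(I + t·N), where N is the 2×2 nilpotent shift.

After assembling e^{tJ} and conjugating by P, we get:

e^{tB} =
  [2*t*exp(-3*t) + exp(-3*t), t*exp(-3*t)]
  [-4*t*exp(-3*t), -2*t*exp(-3*t) + exp(-3*t)]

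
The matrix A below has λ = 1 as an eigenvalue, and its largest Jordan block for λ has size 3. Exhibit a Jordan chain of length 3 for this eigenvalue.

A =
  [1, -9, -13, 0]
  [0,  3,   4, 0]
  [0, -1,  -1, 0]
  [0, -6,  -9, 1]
A Jordan chain for λ = 1 of length 3:
v_1 = (-5, 0, 0, -3)ᵀ
v_2 = (-9, 2, -1, -6)ᵀ
v_3 = (0, 1, 0, 0)ᵀ

Let N = A − (1)·I. We want v_3 with N^3 v_3 = 0 but N^2 v_3 ≠ 0; then v_{j-1} := N · v_j for j = 3, …, 2.

Pick v_3 = (0, 1, 0, 0)ᵀ.
Then v_2 = N · v_3 = (-9, 2, -1, -6)ᵀ.
Then v_1 = N · v_2 = (-5, 0, 0, -3)ᵀ.

Sanity check: (A − (1)·I) v_1 = (0, 0, 0, 0)ᵀ = 0. ✓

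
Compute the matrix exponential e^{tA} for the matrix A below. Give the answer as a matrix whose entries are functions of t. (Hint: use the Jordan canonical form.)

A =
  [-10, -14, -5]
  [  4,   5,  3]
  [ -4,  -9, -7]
e^{tA} =
  [-6*t*exp(-4*t) + exp(-4*t), 3*t^2*exp(-4*t)/2 - 14*t*exp(-4*t), 3*t^2*exp(-4*t)/2 - 5*t*exp(-4*t)]
  [4*t*exp(-4*t), -t^2*exp(-4*t) + 9*t*exp(-4*t) + exp(-4*t), -t^2*exp(-4*t) + 3*t*exp(-4*t)]
  [-4*t*exp(-4*t), t^2*exp(-4*t) - 9*t*exp(-4*t), t^2*exp(-4*t) - 3*t*exp(-4*t) + exp(-4*t)]

Strategy: write A = P · J · P⁻¹ where J is a Jordan canonical form, so e^{tA} = P · e^{tJ} · P⁻¹, and e^{tJ} can be computed block-by-block.

A has Jordan form
J =
  [-4,  1,  0]
  [ 0, -4,  1]
  [ 0,  0, -4]
(up to reordering of blocks).

Per-block formulas:
  For a 3×3 Jordan block J_3(-4): exp(t · J_3(-4)) = e^(-4t)·(I + t·N + (t^2/2)·N^2), where N is the 3×3 nilpotent shift.

After assembling e^{tJ} and conjugating by P, we get:

e^{tA} =
  [-6*t*exp(-4*t) + exp(-4*t), 3*t^2*exp(-4*t)/2 - 14*t*exp(-4*t), 3*t^2*exp(-4*t)/2 - 5*t*exp(-4*t)]
  [4*t*exp(-4*t), -t^2*exp(-4*t) + 9*t*exp(-4*t) + exp(-4*t), -t^2*exp(-4*t) + 3*t*exp(-4*t)]
  [-4*t*exp(-4*t), t^2*exp(-4*t) - 9*t*exp(-4*t), t^2*exp(-4*t) - 3*t*exp(-4*t) + exp(-4*t)]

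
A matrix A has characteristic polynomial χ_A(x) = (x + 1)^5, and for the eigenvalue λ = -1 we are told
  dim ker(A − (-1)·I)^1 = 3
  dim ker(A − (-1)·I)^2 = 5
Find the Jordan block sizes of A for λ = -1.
Block sizes for λ = -1: [2, 2, 1]

From the dimensions of kernels of powers, the number of Jordan blocks of size at least j is d_j − d_{j−1} where d_j = dim ker(N^j) (with d_0 = 0). Computing the differences gives [3, 2].
The number of blocks of size exactly k is (#blocks of size ≥ k) − (#blocks of size ≥ k + 1), so the partition is: 1 block(s) of size 1, 2 block(s) of size 2.
In nonincreasing order the block sizes are [2, 2, 1].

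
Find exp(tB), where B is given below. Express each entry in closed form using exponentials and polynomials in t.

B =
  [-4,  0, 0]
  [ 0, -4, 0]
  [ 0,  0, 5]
e^{tB} =
  [exp(-4*t), 0, 0]
  [0, exp(-4*t), 0]
  [0, 0, exp(5*t)]

Strategy: write B = P · J · P⁻¹ where J is a Jordan canonical form, so e^{tB} = P · e^{tJ} · P⁻¹, and e^{tJ} can be computed block-by-block.

B has Jordan form
J =
  [-4,  0, 0]
  [ 0, -4, 0]
  [ 0,  0, 5]
(up to reordering of blocks).

Per-block formulas:
  For a 1×1 block at λ = 5: exp(t · [5]) = [e^(5t)].
  For a 1×1 block at λ = -4: exp(t · [-4]) = [e^(-4t)].

After assembling e^{tJ} and conjugating by P, we get:

e^{tB} =
  [exp(-4*t), 0, 0]
  [0, exp(-4*t), 0]
  [0, 0, exp(5*t)]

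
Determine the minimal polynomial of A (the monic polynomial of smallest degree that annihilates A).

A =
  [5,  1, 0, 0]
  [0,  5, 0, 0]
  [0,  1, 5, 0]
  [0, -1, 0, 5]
x^2 - 10*x + 25

The characteristic polynomial is χ_A(x) = (x - 5)^4, so the eigenvalues are known. The minimal polynomial is
  m_A(x) = Π_λ (x − λ)^{k_λ}
where k_λ is the size of the *largest* Jordan block for λ (equivalently, the smallest k with (A − λI)^k v = 0 for every generalised eigenvector v of λ).

  λ = 5: largest Jordan block has size 2, contributing (x − 5)^2

So m_A(x) = (x - 5)^2 = x^2 - 10*x + 25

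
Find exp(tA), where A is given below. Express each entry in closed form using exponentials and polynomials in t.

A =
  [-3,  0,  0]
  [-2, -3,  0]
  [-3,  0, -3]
e^{tA} =
  [exp(-3*t), 0, 0]
  [-2*t*exp(-3*t), exp(-3*t), 0]
  [-3*t*exp(-3*t), 0, exp(-3*t)]

Strategy: write A = P · J · P⁻¹ where J is a Jordan canonical form, so e^{tA} = P · e^{tJ} · P⁻¹, and e^{tJ} can be computed block-by-block.

A has Jordan form
J =
  [-3,  1,  0]
  [ 0, -3,  0]
  [ 0,  0, -3]
(up to reordering of blocks).

Per-block formulas:
  For a 2×2 Jordan block J_2(-3): exp(t · J_2(-3)) = e^(-3t)·(I + t·N), where N is the 2×2 nilpotent shift.
  For a 1×1 block at λ = -3: exp(t · [-3]) = [e^(-3t)].

After assembling e^{tJ} and conjugating by P, we get:

e^{tA} =
  [exp(-3*t), 0, 0]
  [-2*t*exp(-3*t), exp(-3*t), 0]
  [-3*t*exp(-3*t), 0, exp(-3*t)]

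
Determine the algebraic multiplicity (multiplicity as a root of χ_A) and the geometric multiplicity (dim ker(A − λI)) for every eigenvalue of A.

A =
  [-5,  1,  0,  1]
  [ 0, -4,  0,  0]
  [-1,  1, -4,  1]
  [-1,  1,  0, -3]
λ = -4: alg = 4, geom = 3

Step 1 — factor the characteristic polynomial to read off the algebraic multiplicities:
  χ_A(x) = (x + 4)^4

Step 2 — compute geometric multiplicities via the rank-nullity identity g(λ) = n − rank(A − λI):
  rank(A − (-4)·I) = 1, so dim ker(A − (-4)·I) = n − 1 = 3

Summary:
  λ = -4: algebraic multiplicity = 4, geometric multiplicity = 3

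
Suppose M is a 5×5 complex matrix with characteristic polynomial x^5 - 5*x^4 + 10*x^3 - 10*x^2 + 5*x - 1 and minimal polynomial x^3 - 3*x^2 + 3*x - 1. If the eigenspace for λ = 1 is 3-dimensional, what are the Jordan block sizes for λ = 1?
Block sizes for λ = 1: [3, 1, 1]

Step 1 — from the characteristic polynomial, algebraic multiplicity of λ = 1 is 5. From dim ker(M − (1)·I) = 3, there are exactly 3 Jordan blocks for λ = 1.
Step 2 — from the minimal polynomial, the factor (x − 1)^3 tells us the largest block for λ = 1 has size 3.
Step 3 — with total size 5, 3 blocks, and largest block 3, the block sizes (in nonincreasing order) are [3, 1, 1].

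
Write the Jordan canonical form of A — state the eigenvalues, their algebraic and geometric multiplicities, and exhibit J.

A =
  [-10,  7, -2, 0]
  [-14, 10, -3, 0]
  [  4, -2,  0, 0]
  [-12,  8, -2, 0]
J_3(0) ⊕ J_1(0)

The characteristic polynomial is
  det(x·I − A) = x^4

Eigenvalues and multiplicities (the geometric multiplicity of λ is n − rank(A − λI), which equals the number of Jordan blocks for λ):
  λ = 0: algebraic multiplicity = 4, geometric multiplicity = 2

Determining the block sizes for each eigenvalue:
  λ = 0: with am = 4 and gm = 2, the partition is not yet determined (e.g. several partitions of 4 into 2 parts exist). Let N = A − (0)·I. Computing rank(N^1) = 2, rank(N^2) = 1, rank(N^3) = 0; the number of blocks of size ≥ j is rank(N^{j−1}) − rank(N^j), giving [2, 1, 1]. So we have 1 block(s) of size 3, 1 block(s) of size 1 → block sizes [3, 1]

Assembling the blocks gives a Jordan form
J =
  [0, 1, 0, 0]
  [0, 0, 1, 0]
  [0, 0, 0, 0]
  [0, 0, 0, 0]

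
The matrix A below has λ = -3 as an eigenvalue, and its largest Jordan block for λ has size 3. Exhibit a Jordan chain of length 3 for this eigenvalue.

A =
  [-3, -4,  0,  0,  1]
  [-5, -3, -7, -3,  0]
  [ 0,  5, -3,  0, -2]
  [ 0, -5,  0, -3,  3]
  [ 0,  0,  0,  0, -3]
A Jordan chain for λ = -3 of length 3:
v_1 = (20, 0, -25, 25, 0)ᵀ
v_2 = (0, -5, 0, 0, 0)ᵀ
v_3 = (1, 0, 0, 0, 0)ᵀ

Let N = A − (-3)·I. We want v_3 with N^3 v_3 = 0 but N^2 v_3 ≠ 0; then v_{j-1} := N · v_j for j = 3, …, 2.

Pick v_3 = (1, 0, 0, 0, 0)ᵀ.
Then v_2 = N · v_3 = (0, -5, 0, 0, 0)ᵀ.
Then v_1 = N · v_2 = (20, 0, -25, 25, 0)ᵀ.

Sanity check: (A − (-3)·I) v_1 = (0, 0, 0, 0, 0)ᵀ = 0. ✓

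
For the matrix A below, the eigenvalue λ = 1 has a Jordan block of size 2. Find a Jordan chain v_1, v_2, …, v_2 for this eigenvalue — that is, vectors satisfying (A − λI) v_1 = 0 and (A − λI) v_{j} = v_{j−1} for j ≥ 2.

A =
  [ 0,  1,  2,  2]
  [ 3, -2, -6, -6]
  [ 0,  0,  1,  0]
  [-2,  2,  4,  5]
A Jordan chain for λ = 1 of length 2:
v_1 = (-1, 3, 0, -2)ᵀ
v_2 = (1, 0, 0, 0)ᵀ

Let N = A − (1)·I. We want v_2 with N^2 v_2 = 0 but N^1 v_2 ≠ 0; then v_{j-1} := N · v_j for j = 2, …, 2.

Pick v_2 = (1, 0, 0, 0)ᵀ.
Then v_1 = N · v_2 = (-1, 3, 0, -2)ᵀ.

Sanity check: (A − (1)·I) v_1 = (0, 0, 0, 0)ᵀ = 0. ✓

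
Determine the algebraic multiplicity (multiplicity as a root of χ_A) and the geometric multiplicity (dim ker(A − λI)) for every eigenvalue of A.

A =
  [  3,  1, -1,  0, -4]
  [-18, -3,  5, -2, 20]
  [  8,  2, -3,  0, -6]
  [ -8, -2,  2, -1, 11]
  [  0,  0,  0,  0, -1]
λ = -1: alg = 5, geom = 2

Step 1 — factor the characteristic polynomial to read off the algebraic multiplicities:
  χ_A(x) = (x + 1)^5

Step 2 — compute geometric multiplicities via the rank-nullity identity g(λ) = n − rank(A − λI):
  rank(A − (-1)·I) = 3, so dim ker(A − (-1)·I) = n − 3 = 2

Summary:
  λ = -1: algebraic multiplicity = 5, geometric multiplicity = 2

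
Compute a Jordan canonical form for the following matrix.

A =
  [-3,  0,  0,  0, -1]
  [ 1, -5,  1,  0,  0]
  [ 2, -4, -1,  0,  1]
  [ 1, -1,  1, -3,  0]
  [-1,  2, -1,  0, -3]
J_3(-3) ⊕ J_2(-3)

The characteristic polynomial is
  det(x·I − A) = x^5 + 15*x^4 + 90*x^3 + 270*x^2 + 405*x + 243 = (x + 3)^5

Eigenvalues and multiplicities (the geometric multiplicity of λ is n − rank(A − λI), which equals the number of Jordan blocks for λ):
  λ = -3: algebraic multiplicity = 5, geometric multiplicity = 2

Determining the block sizes for each eigenvalue:
  λ = -3: with am = 5 and gm = 2, the partition is not yet determined (e.g. several partitions of 5 into 2 parts exist). Let N = A − (-3)·I. Computing rank(N^1) = 3, rank(N^2) = 1, rank(N^3) = 0; the number of blocks of size ≥ j is rank(N^{j−1}) − rank(N^j), giving [2, 2, 1]. So we have 1 block(s) of size 3, 1 block(s) of size 2 → block sizes [3, 2]

Assembling the blocks gives a Jordan form
J =
  [-3,  1,  0,  0,  0]
  [ 0, -3,  1,  0,  0]
  [ 0,  0, -3,  0,  0]
  [ 0,  0,  0, -3,  1]
  [ 0,  0,  0,  0, -3]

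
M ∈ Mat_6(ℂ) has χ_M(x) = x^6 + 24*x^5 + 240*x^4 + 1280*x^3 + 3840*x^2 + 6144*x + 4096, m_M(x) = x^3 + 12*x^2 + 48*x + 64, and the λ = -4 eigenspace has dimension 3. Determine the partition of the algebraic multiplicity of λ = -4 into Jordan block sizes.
Block sizes for λ = -4: [3, 2, 1]

Step 1 — from the characteristic polynomial, algebraic multiplicity of λ = -4 is 6. From dim ker(M − (-4)·I) = 3, there are exactly 3 Jordan blocks for λ = -4.
Step 2 — from the minimal polynomial, the factor (x + 4)^3 tells us the largest block for λ = -4 has size 3.
Step 3 — with total size 6, 3 blocks, and largest block 3, the block sizes (in nonincreasing order) are [3, 2, 1].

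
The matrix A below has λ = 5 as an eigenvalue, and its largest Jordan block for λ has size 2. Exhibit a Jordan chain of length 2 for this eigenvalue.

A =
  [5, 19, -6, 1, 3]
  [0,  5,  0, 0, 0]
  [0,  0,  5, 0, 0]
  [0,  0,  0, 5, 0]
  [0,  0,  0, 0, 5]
A Jordan chain for λ = 5 of length 2:
v_1 = (19, 0, 0, 0, 0)ᵀ
v_2 = (0, 1, 0, 0, 0)ᵀ

Let N = A − (5)·I. We want v_2 with N^2 v_2 = 0 but N^1 v_2 ≠ 0; then v_{j-1} := N · v_j for j = 2, …, 2.

Pick v_2 = (0, 1, 0, 0, 0)ᵀ.
Then v_1 = N · v_2 = (19, 0, 0, 0, 0)ᵀ.

Sanity check: (A − (5)·I) v_1 = (0, 0, 0, 0, 0)ᵀ = 0. ✓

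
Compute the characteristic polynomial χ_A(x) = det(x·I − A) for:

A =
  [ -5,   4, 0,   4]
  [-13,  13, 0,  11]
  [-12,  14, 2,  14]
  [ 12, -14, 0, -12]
x^4 + 2*x^3 - 11*x^2 - 12*x + 36

Expanding det(x·I − A) (e.g. by cofactor expansion or by noting that A is similar to its Jordan form J, which has the same characteristic polynomial as A) gives
  χ_A(x) = x^4 + 2*x^3 - 11*x^2 - 12*x + 36
which factors as (x - 2)^2*(x + 3)^2. The eigenvalues (with algebraic multiplicities) are λ = -3 with multiplicity 2, λ = 2 with multiplicity 2.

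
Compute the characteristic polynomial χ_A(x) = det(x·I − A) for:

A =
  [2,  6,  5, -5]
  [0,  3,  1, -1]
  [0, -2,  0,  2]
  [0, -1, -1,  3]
x^4 - 8*x^3 + 24*x^2 - 32*x + 16

Expanding det(x·I − A) (e.g. by cofactor expansion or by noting that A is similar to its Jordan form J, which has the same characteristic polynomial as A) gives
  χ_A(x) = x^4 - 8*x^3 + 24*x^2 - 32*x + 16
which factors as (x - 2)^4. The eigenvalues (with algebraic multiplicities) are λ = 2 with multiplicity 4.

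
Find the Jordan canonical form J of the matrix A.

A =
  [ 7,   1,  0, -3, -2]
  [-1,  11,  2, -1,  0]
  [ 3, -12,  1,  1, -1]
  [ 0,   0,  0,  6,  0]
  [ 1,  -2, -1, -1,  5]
J_3(6) ⊕ J_1(6) ⊕ J_1(6)

The characteristic polynomial is
  det(x·I − A) = x^5 - 30*x^4 + 360*x^3 - 2160*x^2 + 6480*x - 7776 = (x - 6)^5

Eigenvalues and multiplicities (the geometric multiplicity of λ is n − rank(A − λI), which equals the number of Jordan blocks for λ):
  λ = 6: algebraic multiplicity = 5, geometric multiplicity = 3

Determining the block sizes for each eigenvalue:
  λ = 6: with am = 5 and gm = 3, the partition is not yet determined (e.g. several partitions of 5 into 3 parts exist). Let N = A − (6)·I. Computing rank(N^1) = 2, rank(N^2) = 1, rank(N^3) = 0; the number of blocks of size ≥ j is rank(N^{j−1}) − rank(N^j), giving [3, 1, 1]. So we have 1 block(s) of size 3, 2 block(s) of size 1 → block sizes [3, 1, 1]

Assembling the blocks gives a Jordan form
J =
  [6, 1, 0, 0, 0]
  [0, 6, 1, 0, 0]
  [0, 0, 6, 0, 0]
  [0, 0, 0, 6, 0]
  [0, 0, 0, 0, 6]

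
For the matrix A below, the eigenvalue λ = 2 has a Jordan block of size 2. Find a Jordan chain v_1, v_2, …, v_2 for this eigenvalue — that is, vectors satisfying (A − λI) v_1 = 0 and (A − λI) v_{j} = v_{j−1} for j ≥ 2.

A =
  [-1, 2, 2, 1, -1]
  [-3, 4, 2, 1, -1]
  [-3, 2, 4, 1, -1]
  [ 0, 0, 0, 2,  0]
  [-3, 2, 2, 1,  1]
A Jordan chain for λ = 2 of length 2:
v_1 = (-3, -3, -3, 0, -3)ᵀ
v_2 = (1, 0, 0, 0, 0)ᵀ

Let N = A − (2)·I. We want v_2 with N^2 v_2 = 0 but N^1 v_2 ≠ 0; then v_{j-1} := N · v_j for j = 2, …, 2.

Pick v_2 = (1, 0, 0, 0, 0)ᵀ.
Then v_1 = N · v_2 = (-3, -3, -3, 0, -3)ᵀ.

Sanity check: (A − (2)·I) v_1 = (0, 0, 0, 0, 0)ᵀ = 0. ✓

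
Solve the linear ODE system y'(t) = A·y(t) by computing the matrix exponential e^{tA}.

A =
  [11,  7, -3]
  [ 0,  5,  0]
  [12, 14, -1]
e^{tA} =
  [6*t*exp(5*t) + exp(5*t), 7*t*exp(5*t), -3*t*exp(5*t)]
  [0, exp(5*t), 0]
  [12*t*exp(5*t), 14*t*exp(5*t), -6*t*exp(5*t) + exp(5*t)]

Strategy: write A = P · J · P⁻¹ where J is a Jordan canonical form, so e^{tA} = P · e^{tJ} · P⁻¹, and e^{tJ} can be computed block-by-block.

A has Jordan form
J =
  [5, 1, 0]
  [0, 5, 0]
  [0, 0, 5]
(up to reordering of blocks).

Per-block formulas:
  For a 1×1 block at λ = 5: exp(t · [5]) = [e^(5t)].
  For a 2×2 Jordan block J_2(5): exp(t · J_2(5)) = e^(5t)·(I + t·N), where N is the 2×2 nilpotent shift.

After assembling e^{tJ} and conjugating by P, we get:

e^{tA} =
  [6*t*exp(5*t) + exp(5*t), 7*t*exp(5*t), -3*t*exp(5*t)]
  [0, exp(5*t), 0]
  [12*t*exp(5*t), 14*t*exp(5*t), -6*t*exp(5*t) + exp(5*t)]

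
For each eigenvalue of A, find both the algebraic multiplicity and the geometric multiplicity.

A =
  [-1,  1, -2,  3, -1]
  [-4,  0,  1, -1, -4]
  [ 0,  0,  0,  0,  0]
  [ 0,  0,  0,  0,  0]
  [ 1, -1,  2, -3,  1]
λ = 0: alg = 5, geom = 3

Step 1 — factor the characteristic polynomial to read off the algebraic multiplicities:
  χ_A(x) = x^5

Step 2 — compute geometric multiplicities via the rank-nullity identity g(λ) = n − rank(A − λI):
  rank(A − (0)·I) = 2, so dim ker(A − (0)·I) = n − 2 = 3

Summary:
  λ = 0: algebraic multiplicity = 5, geometric multiplicity = 3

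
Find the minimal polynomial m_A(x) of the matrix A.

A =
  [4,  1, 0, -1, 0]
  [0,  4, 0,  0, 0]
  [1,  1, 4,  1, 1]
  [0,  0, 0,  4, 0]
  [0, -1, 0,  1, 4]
x^2 - 8*x + 16

The characteristic polynomial is χ_A(x) = (x - 4)^5, so the eigenvalues are known. The minimal polynomial is
  m_A(x) = Π_λ (x − λ)^{k_λ}
where k_λ is the size of the *largest* Jordan block for λ (equivalently, the smallest k with (A − λI)^k v = 0 for every generalised eigenvector v of λ).

  λ = 4: largest Jordan block has size 2, contributing (x − 4)^2

So m_A(x) = (x - 4)^2 = x^2 - 8*x + 16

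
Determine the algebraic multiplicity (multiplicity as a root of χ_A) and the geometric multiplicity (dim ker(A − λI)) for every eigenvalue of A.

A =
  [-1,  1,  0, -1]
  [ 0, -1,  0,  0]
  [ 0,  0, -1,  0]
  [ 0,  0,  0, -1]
λ = -1: alg = 4, geom = 3

Step 1 — factor the characteristic polynomial to read off the algebraic multiplicities:
  χ_A(x) = (x + 1)^4

Step 2 — compute geometric multiplicities via the rank-nullity identity g(λ) = n − rank(A − λI):
  rank(A − (-1)·I) = 1, so dim ker(A − (-1)·I) = n − 1 = 3

Summary:
  λ = -1: algebraic multiplicity = 4, geometric multiplicity = 3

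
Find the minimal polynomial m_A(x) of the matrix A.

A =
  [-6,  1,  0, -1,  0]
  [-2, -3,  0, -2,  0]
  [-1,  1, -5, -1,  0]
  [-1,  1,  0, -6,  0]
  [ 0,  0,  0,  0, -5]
x^2 + 10*x + 25

The characteristic polynomial is χ_A(x) = (x + 5)^5, so the eigenvalues are known. The minimal polynomial is
  m_A(x) = Π_λ (x − λ)^{k_λ}
where k_λ is the size of the *largest* Jordan block for λ (equivalently, the smallest k with (A − λI)^k v = 0 for every generalised eigenvector v of λ).

  λ = -5: largest Jordan block has size 2, contributing (x + 5)^2

So m_A(x) = (x + 5)^2 = x^2 + 10*x + 25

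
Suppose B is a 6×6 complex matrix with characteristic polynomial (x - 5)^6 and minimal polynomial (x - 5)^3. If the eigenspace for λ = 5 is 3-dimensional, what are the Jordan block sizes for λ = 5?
Block sizes for λ = 5: [3, 2, 1]

Step 1 — from the characteristic polynomial, algebraic multiplicity of λ = 5 is 6. From dim ker(B − (5)·I) = 3, there are exactly 3 Jordan blocks for λ = 5.
Step 2 — from the minimal polynomial, the factor (x − 5)^3 tells us the largest block for λ = 5 has size 3.
Step 3 — with total size 6, 3 blocks, and largest block 3, the block sizes (in nonincreasing order) are [3, 2, 1].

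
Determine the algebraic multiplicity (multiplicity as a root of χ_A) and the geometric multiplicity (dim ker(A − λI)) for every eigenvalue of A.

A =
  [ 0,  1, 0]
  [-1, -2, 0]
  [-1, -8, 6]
λ = -1: alg = 2, geom = 1; λ = 6: alg = 1, geom = 1

Step 1 — factor the characteristic polynomial to read off the algebraic multiplicities:
  χ_A(x) = (x - 6)*(x + 1)^2

Step 2 — compute geometric multiplicities via the rank-nullity identity g(λ) = n − rank(A − λI):
  rank(A − (-1)·I) = 2, so dim ker(A − (-1)·I) = n − 2 = 1
  rank(A − (6)·I) = 2, so dim ker(A − (6)·I) = n − 2 = 1

Summary:
  λ = -1: algebraic multiplicity = 2, geometric multiplicity = 1
  λ = 6: algebraic multiplicity = 1, geometric multiplicity = 1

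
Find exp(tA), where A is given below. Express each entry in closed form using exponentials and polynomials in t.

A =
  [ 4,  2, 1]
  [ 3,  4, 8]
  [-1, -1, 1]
e^{tA} =
  [3*t^2*exp(3*t) + t*exp(3*t) + exp(3*t), 3*t^2*exp(3*t)/2 + 2*t*exp(3*t), 15*t^2*exp(3*t)/2 + t*exp(3*t)]
  [-t^2*exp(3*t) + 3*t*exp(3*t), -t^2*exp(3*t)/2 + t*exp(3*t) + exp(3*t), -5*t^2*exp(3*t)/2 + 8*t*exp(3*t)]
  [-t^2*exp(3*t) - t*exp(3*t), -t^2*exp(3*t)/2 - t*exp(3*t), -5*t^2*exp(3*t)/2 - 2*t*exp(3*t) + exp(3*t)]

Strategy: write A = P · J · P⁻¹ where J is a Jordan canonical form, so e^{tA} = P · e^{tJ} · P⁻¹, and e^{tJ} can be computed block-by-block.

A has Jordan form
J =
  [3, 1, 0]
  [0, 3, 1]
  [0, 0, 3]
(up to reordering of blocks).

Per-block formulas:
  For a 3×3 Jordan block J_3(3): exp(t · J_3(3)) = e^(3t)·(I + t·N + (t^2/2)·N^2), where N is the 3×3 nilpotent shift.

After assembling e^{tJ} and conjugating by P, we get:

e^{tA} =
  [3*t^2*exp(3*t) + t*exp(3*t) + exp(3*t), 3*t^2*exp(3*t)/2 + 2*t*exp(3*t), 15*t^2*exp(3*t)/2 + t*exp(3*t)]
  [-t^2*exp(3*t) + 3*t*exp(3*t), -t^2*exp(3*t)/2 + t*exp(3*t) + exp(3*t), -5*t^2*exp(3*t)/2 + 8*t*exp(3*t)]
  [-t^2*exp(3*t) - t*exp(3*t), -t^2*exp(3*t)/2 - t*exp(3*t), -5*t^2*exp(3*t)/2 - 2*t*exp(3*t) + exp(3*t)]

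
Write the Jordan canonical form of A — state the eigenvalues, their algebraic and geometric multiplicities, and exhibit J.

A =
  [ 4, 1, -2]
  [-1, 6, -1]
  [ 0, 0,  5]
J_3(5)

The characteristic polynomial is
  det(x·I − A) = x^3 - 15*x^2 + 75*x - 125 = (x - 5)^3

Eigenvalues and multiplicities (the geometric multiplicity of λ is n − rank(A − λI), which equals the number of Jordan blocks for λ):
  λ = 5: algebraic multiplicity = 3, geometric multiplicity = 1

Determining the block sizes for each eigenvalue:
  λ = 5: one block (gm = 1), so the single block has size am = 3 → block sizes [3]

Assembling the blocks gives a Jordan form
J =
  [5, 1, 0]
  [0, 5, 1]
  [0, 0, 5]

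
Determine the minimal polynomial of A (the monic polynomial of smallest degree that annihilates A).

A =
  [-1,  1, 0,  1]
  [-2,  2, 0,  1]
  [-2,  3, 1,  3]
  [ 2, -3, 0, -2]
x^3 + x^2 - x - 1

The characteristic polynomial is χ_A(x) = (x - 1)^2*(x + 1)^2, so the eigenvalues are known. The minimal polynomial is
  m_A(x) = Π_λ (x − λ)^{k_λ}
where k_λ is the size of the *largest* Jordan block for λ (equivalently, the smallest k with (A − λI)^k v = 0 for every generalised eigenvector v of λ).

  λ = -1: largest Jordan block has size 2, contributing (x + 1)^2
  λ = 1: largest Jordan block has size 1, contributing (x − 1)

So m_A(x) = (x - 1)*(x + 1)^2 = x^3 + x^2 - x - 1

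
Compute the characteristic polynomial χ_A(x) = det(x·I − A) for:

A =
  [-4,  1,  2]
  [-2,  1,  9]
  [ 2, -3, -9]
x^3 + 12*x^2 + 48*x + 64

Expanding det(x·I − A) (e.g. by cofactor expansion or by noting that A is similar to its Jordan form J, which has the same characteristic polynomial as A) gives
  χ_A(x) = x^3 + 12*x^2 + 48*x + 64
which factors as (x + 4)^3. The eigenvalues (with algebraic multiplicities) are λ = -4 with multiplicity 3.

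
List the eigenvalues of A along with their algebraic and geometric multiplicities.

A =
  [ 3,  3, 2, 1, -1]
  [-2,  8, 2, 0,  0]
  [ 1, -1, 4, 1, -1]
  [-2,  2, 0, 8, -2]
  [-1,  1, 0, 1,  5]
λ = 4: alg = 1, geom = 1; λ = 6: alg = 4, geom = 3

Step 1 — factor the characteristic polynomial to read off the algebraic multiplicities:
  χ_A(x) = (x - 6)^4*(x - 4)

Step 2 — compute geometric multiplicities via the rank-nullity identity g(λ) = n − rank(A − λI):
  rank(A − (4)·I) = 4, so dim ker(A − (4)·I) = n − 4 = 1
  rank(A − (6)·I) = 2, so dim ker(A − (6)·I) = n − 2 = 3

Summary:
  λ = 4: algebraic multiplicity = 1, geometric multiplicity = 1
  λ = 6: algebraic multiplicity = 4, geometric multiplicity = 3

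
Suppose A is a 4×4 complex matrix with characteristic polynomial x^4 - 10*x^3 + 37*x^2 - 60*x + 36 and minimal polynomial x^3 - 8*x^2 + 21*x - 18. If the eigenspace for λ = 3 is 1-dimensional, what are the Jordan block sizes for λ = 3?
Block sizes for λ = 3: [2]

Step 1 — from the characteristic polynomial, algebraic multiplicity of λ = 3 is 2. From dim ker(A − (3)·I) = 1, there are exactly 1 Jordan blocks for λ = 3.
Step 2 — from the minimal polynomial, the factor (x − 3)^2 tells us the largest block for λ = 3 has size 2.
Step 3 — with total size 2, 1 blocks, and largest block 2, the block sizes (in nonincreasing order) are [2].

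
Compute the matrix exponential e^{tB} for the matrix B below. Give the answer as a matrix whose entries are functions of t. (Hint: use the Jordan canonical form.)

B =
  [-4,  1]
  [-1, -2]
e^{tB} =
  [-t*exp(-3*t) + exp(-3*t), t*exp(-3*t)]
  [-t*exp(-3*t), t*exp(-3*t) + exp(-3*t)]

Strategy: write B = P · J · P⁻¹ where J is a Jordan canonical form, so e^{tB} = P · e^{tJ} · P⁻¹, and e^{tJ} can be computed block-by-block.

B has Jordan form
J =
  [-3,  1]
  [ 0, -3]
(up to reordering of blocks).

Per-block formulas:
  For a 2×2 Jordan block J_2(-3): exp(t · J_2(-3)) = e^(-3t)·(I + t·N), where N is the 2×2 nilpotent shift.

After assembling e^{tJ} and conjugating by P, we get:

e^{tB} =
  [-t*exp(-3*t) + exp(-3*t), t*exp(-3*t)]
  [-t*exp(-3*t), t*exp(-3*t) + exp(-3*t)]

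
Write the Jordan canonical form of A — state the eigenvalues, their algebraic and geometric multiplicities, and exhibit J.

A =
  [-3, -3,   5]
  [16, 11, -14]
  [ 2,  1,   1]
J_3(3)

The characteristic polynomial is
  det(x·I − A) = x^3 - 9*x^2 + 27*x - 27 = (x - 3)^3

Eigenvalues and multiplicities (the geometric multiplicity of λ is n − rank(A − λI), which equals the number of Jordan blocks for λ):
  λ = 3: algebraic multiplicity = 3, geometric multiplicity = 1

Determining the block sizes for each eigenvalue:
  λ = 3: one block (gm = 1), so the single block has size am = 3 → block sizes [3]

Assembling the blocks gives a Jordan form
J =
  [3, 1, 0]
  [0, 3, 1]
  [0, 0, 3]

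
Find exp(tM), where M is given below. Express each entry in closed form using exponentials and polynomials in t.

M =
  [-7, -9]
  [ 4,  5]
e^{tM} =
  [-6*t*exp(-t) + exp(-t), -9*t*exp(-t)]
  [4*t*exp(-t), 6*t*exp(-t) + exp(-t)]

Strategy: write M = P · J · P⁻¹ where J is a Jordan canonical form, so e^{tM} = P · e^{tJ} · P⁻¹, and e^{tJ} can be computed block-by-block.

M has Jordan form
J =
  [-1,  1]
  [ 0, -1]
(up to reordering of blocks).

Per-block formulas:
  For a 2×2 Jordan block J_2(-1): exp(t · J_2(-1)) = e^(-1t)·(I + t·N), where N is the 2×2 nilpotent shift.

After assembling e^{tJ} and conjugating by P, we get:

e^{tM} =
  [-6*t*exp(-t) + exp(-t), -9*t*exp(-t)]
  [4*t*exp(-t), 6*t*exp(-t) + exp(-t)]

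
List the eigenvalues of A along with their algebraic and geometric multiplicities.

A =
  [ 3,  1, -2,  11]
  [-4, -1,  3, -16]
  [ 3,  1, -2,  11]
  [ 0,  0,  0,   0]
λ = 0: alg = 4, geom = 2

Step 1 — factor the characteristic polynomial to read off the algebraic multiplicities:
  χ_A(x) = x^4

Step 2 — compute geometric multiplicities via the rank-nullity identity g(λ) = n − rank(A − λI):
  rank(A − (0)·I) = 2, so dim ker(A − (0)·I) = n − 2 = 2

Summary:
  λ = 0: algebraic multiplicity = 4, geometric multiplicity = 2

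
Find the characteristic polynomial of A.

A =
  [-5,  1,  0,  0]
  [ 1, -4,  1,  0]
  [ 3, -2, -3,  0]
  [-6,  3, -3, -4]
x^4 + 16*x^3 + 96*x^2 + 256*x + 256

Expanding det(x·I − A) (e.g. by cofactor expansion or by noting that A is similar to its Jordan form J, which has the same characteristic polynomial as A) gives
  χ_A(x) = x^4 + 16*x^3 + 96*x^2 + 256*x + 256
which factors as (x + 4)^4. The eigenvalues (with algebraic multiplicities) are λ = -4 with multiplicity 4.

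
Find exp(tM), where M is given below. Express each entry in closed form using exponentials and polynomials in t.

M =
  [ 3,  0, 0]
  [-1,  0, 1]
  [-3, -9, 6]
e^{tM} =
  [exp(3*t), 0, 0]
  [-t*exp(3*t), -3*t*exp(3*t) + exp(3*t), t*exp(3*t)]
  [-3*t*exp(3*t), -9*t*exp(3*t), 3*t*exp(3*t) + exp(3*t)]

Strategy: write M = P · J · P⁻¹ where J is a Jordan canonical form, so e^{tM} = P · e^{tJ} · P⁻¹, and e^{tJ} can be computed block-by-block.

M has Jordan form
J =
  [3, 1, 0]
  [0, 3, 0]
  [0, 0, 3]
(up to reordering of blocks).

Per-block formulas:
  For a 2×2 Jordan block J_2(3): exp(t · J_2(3)) = e^(3t)·(I + t·N), where N is the 2×2 nilpotent shift.
  For a 1×1 block at λ = 3: exp(t · [3]) = [e^(3t)].

After assembling e^{tJ} and conjugating by P, we get:

e^{tM} =
  [exp(3*t), 0, 0]
  [-t*exp(3*t), -3*t*exp(3*t) + exp(3*t), t*exp(3*t)]
  [-3*t*exp(3*t), -9*t*exp(3*t), 3*t*exp(3*t) + exp(3*t)]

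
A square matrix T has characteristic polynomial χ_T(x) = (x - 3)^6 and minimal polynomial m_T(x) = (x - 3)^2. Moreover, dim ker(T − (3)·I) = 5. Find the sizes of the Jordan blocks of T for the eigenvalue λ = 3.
Block sizes for λ = 3: [2, 1, 1, 1, 1]

Step 1 — from the characteristic polynomial, algebraic multiplicity of λ = 3 is 6. From dim ker(T − (3)·I) = 5, there are exactly 5 Jordan blocks for λ = 3.
Step 2 — from the minimal polynomial, the factor (x − 3)^2 tells us the largest block for λ = 3 has size 2.
Step 3 — with total size 6, 5 blocks, and largest block 2, the block sizes (in nonincreasing order) are [2, 1, 1, 1, 1].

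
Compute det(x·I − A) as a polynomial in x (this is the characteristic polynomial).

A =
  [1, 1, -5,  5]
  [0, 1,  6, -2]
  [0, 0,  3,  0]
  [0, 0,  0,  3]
x^4 - 8*x^3 + 22*x^2 - 24*x + 9

Expanding det(x·I − A) (e.g. by cofactor expansion or by noting that A is similar to its Jordan form J, which has the same characteristic polynomial as A) gives
  χ_A(x) = x^4 - 8*x^3 + 22*x^2 - 24*x + 9
which factors as (x - 3)^2*(x - 1)^2. The eigenvalues (with algebraic multiplicities) are λ = 1 with multiplicity 2, λ = 3 with multiplicity 2.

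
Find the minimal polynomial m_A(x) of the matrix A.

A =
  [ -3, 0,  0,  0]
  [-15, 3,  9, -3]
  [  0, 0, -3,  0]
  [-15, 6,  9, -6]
x^2 + 3*x

The characteristic polynomial is χ_A(x) = x*(x + 3)^3, so the eigenvalues are known. The minimal polynomial is
  m_A(x) = Π_λ (x − λ)^{k_λ}
where k_λ is the size of the *largest* Jordan block for λ (equivalently, the smallest k with (A − λI)^k v = 0 for every generalised eigenvector v of λ).

  λ = -3: largest Jordan block has size 1, contributing (x + 3)
  λ = 0: largest Jordan block has size 1, contributing (x − 0)

So m_A(x) = x*(x + 3) = x^2 + 3*x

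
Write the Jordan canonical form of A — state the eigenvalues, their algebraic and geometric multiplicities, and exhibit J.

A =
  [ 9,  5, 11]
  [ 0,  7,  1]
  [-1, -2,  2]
J_3(6)

The characteristic polynomial is
  det(x·I − A) = x^3 - 18*x^2 + 108*x - 216 = (x - 6)^3

Eigenvalues and multiplicities (the geometric multiplicity of λ is n − rank(A − λI), which equals the number of Jordan blocks for λ):
  λ = 6: algebraic multiplicity = 3, geometric multiplicity = 1

Determining the block sizes for each eigenvalue:
  λ = 6: one block (gm = 1), so the single block has size am = 3 → block sizes [3]

Assembling the blocks gives a Jordan form
J =
  [6, 1, 0]
  [0, 6, 1]
  [0, 0, 6]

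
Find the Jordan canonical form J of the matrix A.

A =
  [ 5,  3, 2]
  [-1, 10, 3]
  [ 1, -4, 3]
J_3(6)

The characteristic polynomial is
  det(x·I − A) = x^3 - 18*x^2 + 108*x - 216 = (x - 6)^3

Eigenvalues and multiplicities (the geometric multiplicity of λ is n − rank(A − λI), which equals the number of Jordan blocks for λ):
  λ = 6: algebraic multiplicity = 3, geometric multiplicity = 1

Determining the block sizes for each eigenvalue:
  λ = 6: one block (gm = 1), so the single block has size am = 3 → block sizes [3]

Assembling the blocks gives a Jordan form
J =
  [6, 1, 0]
  [0, 6, 1]
  [0, 0, 6]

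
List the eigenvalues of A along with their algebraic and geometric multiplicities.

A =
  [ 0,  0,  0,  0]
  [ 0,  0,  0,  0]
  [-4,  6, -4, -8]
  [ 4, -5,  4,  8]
λ = 0: alg = 3, geom = 2; λ = 4: alg = 1, geom = 1

Step 1 — factor the characteristic polynomial to read off the algebraic multiplicities:
  χ_A(x) = x^3*(x - 4)

Step 2 — compute geometric multiplicities via the rank-nullity identity g(λ) = n − rank(A − λI):
  rank(A − (0)·I) = 2, so dim ker(A − (0)·I) = n − 2 = 2
  rank(A − (4)·I) = 3, so dim ker(A − (4)·I) = n − 3 = 1

Summary:
  λ = 0: algebraic multiplicity = 3, geometric multiplicity = 2
  λ = 4: algebraic multiplicity = 1, geometric multiplicity = 1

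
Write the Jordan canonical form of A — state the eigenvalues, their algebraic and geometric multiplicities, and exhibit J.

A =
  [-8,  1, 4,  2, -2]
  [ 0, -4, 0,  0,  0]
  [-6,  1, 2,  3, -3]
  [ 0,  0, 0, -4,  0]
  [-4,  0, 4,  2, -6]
J_2(-4) ⊕ J_2(-4) ⊕ J_1(-4)

The characteristic polynomial is
  det(x·I − A) = x^5 + 20*x^4 + 160*x^3 + 640*x^2 + 1280*x + 1024 = (x + 4)^5

Eigenvalues and multiplicities (the geometric multiplicity of λ is n − rank(A − λI), which equals the number of Jordan blocks for λ):
  λ = -4: algebraic multiplicity = 5, geometric multiplicity = 3

Determining the block sizes for each eigenvalue:
  λ = -4: with am = 5 and gm = 3, the partition is not yet determined (e.g. several partitions of 5 into 3 parts exist). Let N = A − (-4)·I. Computing rank(N^1) = 2, rank(N^2) = 0; the number of blocks of size ≥ j is rank(N^{j−1}) − rank(N^j), giving [3, 2]. So we have 2 block(s) of size 2, 1 block(s) of size 1 → block sizes [2, 2, 1]

Assembling the blocks gives a Jordan form
J =
  [-4,  1,  0,  0,  0]
  [ 0, -4,  0,  0,  0]
  [ 0,  0, -4,  1,  0]
  [ 0,  0,  0, -4,  0]
  [ 0,  0,  0,  0, -4]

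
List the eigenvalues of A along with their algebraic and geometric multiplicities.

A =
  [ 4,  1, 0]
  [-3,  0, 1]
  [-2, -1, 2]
λ = 2: alg = 3, geom = 1

Step 1 — factor the characteristic polynomial to read off the algebraic multiplicities:
  χ_A(x) = (x - 2)^3

Step 2 — compute geometric multiplicities via the rank-nullity identity g(λ) = n − rank(A − λI):
  rank(A − (2)·I) = 2, so dim ker(A − (2)·I) = n − 2 = 1

Summary:
  λ = 2: algebraic multiplicity = 3, geometric multiplicity = 1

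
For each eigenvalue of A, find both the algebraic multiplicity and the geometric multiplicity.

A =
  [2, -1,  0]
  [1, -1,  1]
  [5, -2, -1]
λ = 0: alg = 3, geom = 1

Step 1 — factor the characteristic polynomial to read off the algebraic multiplicities:
  χ_A(x) = x^3

Step 2 — compute geometric multiplicities via the rank-nullity identity g(λ) = n − rank(A − λI):
  rank(A − (0)·I) = 2, so dim ker(A − (0)·I) = n − 2 = 1

Summary:
  λ = 0: algebraic multiplicity = 3, geometric multiplicity = 1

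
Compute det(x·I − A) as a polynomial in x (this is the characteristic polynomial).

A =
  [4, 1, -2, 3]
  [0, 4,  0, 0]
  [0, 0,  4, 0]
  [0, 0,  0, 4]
x^4 - 16*x^3 + 96*x^2 - 256*x + 256

Expanding det(x·I − A) (e.g. by cofactor expansion or by noting that A is similar to its Jordan form J, which has the same characteristic polynomial as A) gives
  χ_A(x) = x^4 - 16*x^3 + 96*x^2 - 256*x + 256
which factors as (x - 4)^4. The eigenvalues (with algebraic multiplicities) are λ = 4 with multiplicity 4.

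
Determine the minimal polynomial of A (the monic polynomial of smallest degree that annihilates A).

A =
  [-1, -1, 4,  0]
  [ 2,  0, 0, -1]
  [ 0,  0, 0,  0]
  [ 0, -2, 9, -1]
x^4 + 2*x^3 + x^2

The characteristic polynomial is χ_A(x) = x^2*(x + 1)^2, so the eigenvalues are known. The minimal polynomial is
  m_A(x) = Π_λ (x − λ)^{k_λ}
where k_λ is the size of the *largest* Jordan block for λ (equivalently, the smallest k with (A − λI)^k v = 0 for every generalised eigenvector v of λ).

  λ = -1: largest Jordan block has size 2, contributing (x + 1)^2
  λ = 0: largest Jordan block has size 2, contributing (x − 0)^2

So m_A(x) = x^2*(x + 1)^2 = x^4 + 2*x^3 + x^2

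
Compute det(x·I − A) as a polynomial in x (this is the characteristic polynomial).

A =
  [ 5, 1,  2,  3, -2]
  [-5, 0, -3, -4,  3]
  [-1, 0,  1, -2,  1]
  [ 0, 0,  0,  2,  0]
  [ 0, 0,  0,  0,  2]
x^5 - 10*x^4 + 40*x^3 - 80*x^2 + 80*x - 32

Expanding det(x·I − A) (e.g. by cofactor expansion or by noting that A is similar to its Jordan form J, which has the same characteristic polynomial as A) gives
  χ_A(x) = x^5 - 10*x^4 + 40*x^3 - 80*x^2 + 80*x - 32
which factors as (x - 2)^5. The eigenvalues (with algebraic multiplicities) are λ = 2 with multiplicity 5.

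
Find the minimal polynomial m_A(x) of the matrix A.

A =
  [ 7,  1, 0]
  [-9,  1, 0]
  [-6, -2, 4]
x^2 - 8*x + 16

The characteristic polynomial is χ_A(x) = (x - 4)^3, so the eigenvalues are known. The minimal polynomial is
  m_A(x) = Π_λ (x − λ)^{k_λ}
where k_λ is the size of the *largest* Jordan block for λ (equivalently, the smallest k with (A − λI)^k v = 0 for every generalised eigenvector v of λ).

  λ = 4: largest Jordan block has size 2, contributing (x − 4)^2

So m_A(x) = (x - 4)^2 = x^2 - 8*x + 16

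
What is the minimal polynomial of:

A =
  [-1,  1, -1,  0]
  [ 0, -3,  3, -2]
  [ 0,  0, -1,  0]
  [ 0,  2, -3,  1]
x^3 + 3*x^2 + 3*x + 1

The characteristic polynomial is χ_A(x) = (x + 1)^4, so the eigenvalues are known. The minimal polynomial is
  m_A(x) = Π_λ (x − λ)^{k_λ}
where k_λ is the size of the *largest* Jordan block for λ (equivalently, the smallest k with (A − λI)^k v = 0 for every generalised eigenvector v of λ).

  λ = -1: largest Jordan block has size 3, contributing (x + 1)^3

So m_A(x) = (x + 1)^3 = x^3 + 3*x^2 + 3*x + 1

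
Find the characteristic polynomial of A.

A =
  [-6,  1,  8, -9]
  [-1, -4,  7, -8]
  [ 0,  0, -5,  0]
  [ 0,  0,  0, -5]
x^4 + 20*x^3 + 150*x^2 + 500*x + 625

Expanding det(x·I − A) (e.g. by cofactor expansion or by noting that A is similar to its Jordan form J, which has the same characteristic polynomial as A) gives
  χ_A(x) = x^4 + 20*x^3 + 150*x^2 + 500*x + 625
which factors as (x + 5)^4. The eigenvalues (with algebraic multiplicities) are λ = -5 with multiplicity 4.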